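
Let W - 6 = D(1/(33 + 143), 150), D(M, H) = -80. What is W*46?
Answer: -3404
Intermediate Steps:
W = -74 (W = 6 - 80 = -74)
W*46 = -74*46 = -3404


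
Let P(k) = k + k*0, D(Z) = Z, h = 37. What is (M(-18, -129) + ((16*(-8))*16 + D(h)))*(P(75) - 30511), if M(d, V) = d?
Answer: 61754644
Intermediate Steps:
P(k) = k (P(k) = k + 0 = k)
(M(-18, -129) + ((16*(-8))*16 + D(h)))*(P(75) - 30511) = (-18 + ((16*(-8))*16 + 37))*(75 - 30511) = (-18 + (-128*16 + 37))*(-30436) = (-18 + (-2048 + 37))*(-30436) = (-18 - 2011)*(-30436) = -2029*(-30436) = 61754644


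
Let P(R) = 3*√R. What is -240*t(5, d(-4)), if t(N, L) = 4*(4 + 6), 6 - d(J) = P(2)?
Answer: -9600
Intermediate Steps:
d(J) = 6 - 3*√2
t(N, L) = 40 (t(N, L) = 4*10 = 40)
-240*t(5, d(-4)) = -240*40 = -9600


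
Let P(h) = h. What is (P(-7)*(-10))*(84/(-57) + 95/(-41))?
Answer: -206710/779 ≈ -265.35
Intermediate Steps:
(P(-7)*(-10))*(84/(-57) + 95/(-41)) = (-7*(-10))*(84/(-57) + 95/(-41)) = 70*(84*(-1/57) + 95*(-1/41)) = 70*(-28/19 - 95/41) = 70*(-2953/779) = -206710/779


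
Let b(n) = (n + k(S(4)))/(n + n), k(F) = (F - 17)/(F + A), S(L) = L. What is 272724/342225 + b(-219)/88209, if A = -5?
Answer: 65042654659/81617582475 ≈ 0.79692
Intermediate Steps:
k(F) = (-17 + F)/(-5 + F) (k(F) = (F - 17)/(F - 5) = (-17 + F)/(-5 + F))
b(n) = (13 + n)/(2*n) (b(n) = (n + (-17 + 4)/(-5 + 4))/(n + n) = (n - 13/(-1))/((2*n)) = (n - 1*(-13))*(1/(2*n)) = (n + 13)*(1/(2*n)) = (13 + n)*(1/(2*n)) = (13 + n)/(2*n))
272724/342225 + b(-219)/88209 = 272724/342225 + ((½)*(13 - 219)/(-219))/88209 = 272724*(1/342225) + ((½)*(-1/219)*(-206))*(1/88209) = 90908/114075 + (103/219)*(1/88209) = 90908/114075 + 103/19317771 = 65042654659/81617582475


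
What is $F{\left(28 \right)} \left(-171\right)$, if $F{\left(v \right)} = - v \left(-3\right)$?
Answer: $-14364$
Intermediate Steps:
$F{\left(v \right)} = 3 v$
$F{\left(28 \right)} \left(-171\right) = 3 \cdot 28 \left(-171\right) = 84 \left(-171\right) = -14364$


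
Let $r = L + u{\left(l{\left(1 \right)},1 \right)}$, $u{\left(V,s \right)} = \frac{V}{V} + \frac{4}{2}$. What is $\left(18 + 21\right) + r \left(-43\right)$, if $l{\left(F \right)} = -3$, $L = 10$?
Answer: $-520$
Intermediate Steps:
$u{\left(V,s \right)} = 3$ ($u{\left(V,s \right)} = 1 + 4 \cdot \frac{1}{2} = 1 + 2 = 3$)
$r = 13$ ($r = 10 + 3 = 13$)
$\left(18 + 21\right) + r \left(-43\right) = \left(18 + 21\right) + 13 \left(-43\right) = 39 - 559 = -520$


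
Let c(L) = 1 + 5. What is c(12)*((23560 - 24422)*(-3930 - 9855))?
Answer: 71296020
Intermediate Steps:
c(L) = 6
c(12)*((23560 - 24422)*(-3930 - 9855)) = 6*((23560 - 24422)*(-3930 - 9855)) = 6*(-862*(-13785)) = 6*11882670 = 71296020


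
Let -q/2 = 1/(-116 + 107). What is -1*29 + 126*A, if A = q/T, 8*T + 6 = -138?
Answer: -275/9 ≈ -30.556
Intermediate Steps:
q = 2/9 (q = -2/(-116 + 107) = -2/(-9) = -2*(-⅑) = 2/9 ≈ 0.22222)
T = -18 (T = -¾ + (⅛)*(-138) = -¾ - 69/4 = -18)
A = -1/81 (A = (2/9)/(-18) = (2/9)*(-1/18) = -1/81 ≈ -0.012346)
-1*29 + 126*A = -1*29 + 126*(-1/81) = -29 - 14/9 = -275/9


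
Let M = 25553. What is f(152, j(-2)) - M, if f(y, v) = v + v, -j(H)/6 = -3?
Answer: -25517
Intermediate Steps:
j(H) = 18 (j(H) = -6*(-3) = 18)
f(y, v) = 2*v
f(152, j(-2)) - M = 2*18 - 1*25553 = 36 - 25553 = -25517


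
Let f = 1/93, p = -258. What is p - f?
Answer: -23995/93 ≈ -258.01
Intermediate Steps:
f = 1/93 ≈ 0.010753
p - f = -258 - 1*1/93 = -258 - 1/93 = -23995/93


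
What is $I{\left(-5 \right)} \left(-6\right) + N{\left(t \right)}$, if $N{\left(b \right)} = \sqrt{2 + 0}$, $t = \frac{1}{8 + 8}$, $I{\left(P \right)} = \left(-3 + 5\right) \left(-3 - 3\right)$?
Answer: $72 + \sqrt{2} \approx 73.414$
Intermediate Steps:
$I{\left(P \right)} = -12$ ($I{\left(P \right)} = 2 \left(-6\right) = -12$)
$t = \frac{1}{16} \approx 0.0625$
$N{\left(b \right)} = \sqrt{2}$
$I{\left(-5 \right)} \left(-6\right) + N{\left(t \right)} = \left(-12\right) \left(-6\right) + \sqrt{2} = 72 + \sqrt{2}$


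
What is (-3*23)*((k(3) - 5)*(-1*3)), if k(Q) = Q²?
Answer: 828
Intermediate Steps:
(-3*23)*((k(3) - 5)*(-1*3)) = (-3*23)*((3² - 5)*(-1*3)) = -69*(9 - 5)*(-3) = -276*(-3) = -69*(-12) = 828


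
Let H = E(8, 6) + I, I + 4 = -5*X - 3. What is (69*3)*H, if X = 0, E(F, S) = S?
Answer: -207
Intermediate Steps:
I = -7 (I = -4 + (-5*0 - 3) = -4 + (0 - 3) = -4 - 3 = -7)
H = -1 (H = 6 - 7 = -1)
(69*3)*H = (69*3)*(-1) = 207*(-1) = -207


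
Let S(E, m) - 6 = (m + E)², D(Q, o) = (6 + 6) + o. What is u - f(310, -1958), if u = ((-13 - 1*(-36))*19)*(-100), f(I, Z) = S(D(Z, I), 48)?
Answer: -180606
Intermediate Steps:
D(Q, o) = 12 + o
S(E, m) = 6 + (E + m)² (S(E, m) = 6 + (m + E)² = 6 + (E + m)²)
f(I, Z) = 6 + (60 + I)² (f(I, Z) = 6 + ((12 + I) + 48)² = 6 + (60 + I)²)
u = -43700 (u = ((-13 + 36)*19)*(-100) = (23*19)*(-100) = 437*(-100) = -43700)
u - f(310, -1958) = -43700 - (6 + (60 + 310)²) = -43700 - (6 + 370²) = -43700 - (6 + 136900) = -43700 - 1*136906 = -43700 - 136906 = -180606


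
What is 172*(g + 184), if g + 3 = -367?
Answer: -31992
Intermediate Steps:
g = -370 (g = -3 - 367 = -370)
172*(g + 184) = 172*(-370 + 184) = 172*(-186) = -31992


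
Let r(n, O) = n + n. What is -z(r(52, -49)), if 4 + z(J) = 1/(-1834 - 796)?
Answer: 10521/2630 ≈ 4.0004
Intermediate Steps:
r(n, O) = 2*n
z(J) = -10521/2630 (z(J) = -4 + 1/(-1834 - 796) = -4 + 1/(-2630) = -4 - 1/2630 = -10521/2630)
-z(r(52, -49)) = -1*(-10521/2630) = 10521/2630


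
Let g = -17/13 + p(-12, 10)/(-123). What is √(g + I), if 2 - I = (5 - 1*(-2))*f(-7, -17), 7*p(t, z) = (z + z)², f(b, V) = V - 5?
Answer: √19322151303/11193 ≈ 12.419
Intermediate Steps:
f(b, V) = -5 + V
p(t, z) = 4*z²/7 (p(t, z) = (z + z)²/7 = (2*z)²/7 = (4*z²)/7 = 4*z²/7)
g = -19837/11193 (g = -17/13 + ((4/7)*10²)/(-123) = -17*1/13 + ((4/7)*100)*(-1/123) = -17/13 + (400/7)*(-1/123) = -17/13 - 400/861 = -19837/11193 ≈ -1.7723)
I = 156 (I = 2 - (5 - 1*(-2))*(-5 - 17) = 2 - (5 + 2)*(-22) = 2 - 7*(-22) = 2 - 1*(-154) = 2 + 154 = 156)
√(g + I) = √(-19837/11193 + 156) = √(1726271/11193) = √19322151303/11193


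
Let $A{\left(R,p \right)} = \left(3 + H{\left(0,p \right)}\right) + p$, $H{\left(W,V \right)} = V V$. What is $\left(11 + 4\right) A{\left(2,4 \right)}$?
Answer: $345$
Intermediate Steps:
$H{\left(W,V \right)} = V^{2}$
$A{\left(R,p \right)} = 3 + p + p^{2}$ ($A{\left(R,p \right)} = \left(3 + p^{2}\right) + p = 3 + p + p^{2}$)
$\left(11 + 4\right) A{\left(2,4 \right)} = \left(11 + 4\right) \left(3 + 4 + 4^{2}\right) = 15 \left(3 + 4 + 16\right) = 15 \cdot 23 = 345$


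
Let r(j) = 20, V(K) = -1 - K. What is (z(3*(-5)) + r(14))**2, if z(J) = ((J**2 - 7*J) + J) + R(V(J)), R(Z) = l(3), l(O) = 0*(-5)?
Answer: 112225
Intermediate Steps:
l(O) = 0
R(Z) = 0
z(J) = J**2 - 6*J (z(J) = ((J**2 - 7*J) + J) + 0 = (J**2 - 6*J) + 0 = J**2 - 6*J)
(z(3*(-5)) + r(14))**2 = ((3*(-5))*(-6 + 3*(-5)) + 20)**2 = (-15*(-6 - 15) + 20)**2 = (-15*(-21) + 20)**2 = (315 + 20)**2 = 335**2 = 112225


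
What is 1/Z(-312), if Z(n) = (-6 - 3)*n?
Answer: 1/2808 ≈ 0.00035613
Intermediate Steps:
Z(n) = -9*n
1/Z(-312) = 1/(-9*(-312)) = 1/2808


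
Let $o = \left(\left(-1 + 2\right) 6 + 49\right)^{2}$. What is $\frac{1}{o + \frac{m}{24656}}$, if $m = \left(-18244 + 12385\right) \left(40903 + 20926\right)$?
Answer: $- \frac{24656}{287671711} \approx -8.5709 \cdot 10^{-5}$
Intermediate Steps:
$m = -362256111$ ($m = \left(-5859\right) 61829 = -362256111$)
$o = 3025$ ($o = \left(1 \cdot 6 + 49\right)^{2} = \left(6 + 49\right)^{2} = 55^{2} = 3025$)
$\frac{1}{o + \frac{m}{24656}} = \frac{1}{3025 - \frac{362256111}{24656}} = \frac{1}{- \frac{287671711}{24656}} = - \frac{24656}{287671711}$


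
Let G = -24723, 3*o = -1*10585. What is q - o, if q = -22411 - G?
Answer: 17521/3 ≈ 5840.3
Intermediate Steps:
o = -10585/3 (o = (-1*10585)/3 = (⅓)*(-10585) = -10585/3 ≈ -3528.3)
q = 2312 (q = -22411 - 1*(-24723) = -22411 + 24723 = 2312)
q - o = 2312 - 1*(-10585/3) = 2312 + 10585/3 = 17521/3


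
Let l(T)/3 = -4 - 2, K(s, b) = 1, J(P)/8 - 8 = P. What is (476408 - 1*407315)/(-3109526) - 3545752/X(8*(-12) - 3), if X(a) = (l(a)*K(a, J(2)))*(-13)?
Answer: -5512812100657/363814542 ≈ -15153.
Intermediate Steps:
J(P) = 64 + 8*P
l(T) = -18 (l(T) = 3*(-4 - 2) = 3*(-6) = -18)
X(a) = 234 (X(a) = -18*1*(-13) = -18*(-13) = 234)
(476408 - 1*407315)/(-3109526) - 3545752/X(8*(-12) - 3) = (476408 - 1*407315)/(-3109526) - 3545752/234 = (476408 - 407315)*(-1/3109526) - 3545752*1/234 = 69093*(-1/3109526) - 1772876/117 = -69093/3109526 - 1772876/117 = -5512812100657/363814542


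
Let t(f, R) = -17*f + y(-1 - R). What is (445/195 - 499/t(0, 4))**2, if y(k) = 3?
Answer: 40934404/1521 ≈ 26913.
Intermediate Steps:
t(f, R) = 3 - 17*f (t(f, R) = -17*f + 3 = 3 - 17*f)
(445/195 - 499/t(0, 4))**2 = (445/195 - 499/(3 - 17*0))**2 = (445*(1/195) - 499/(3 + 0))**2 = (89/39 - 499/3)**2 = (-6398/39)**2 = 40934404/1521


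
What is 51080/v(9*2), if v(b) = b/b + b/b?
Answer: 25540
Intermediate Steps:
v(b) = 2 (v(b) = 1 + 1 = 2)
51080/v(9*2) = 51080/2 = 51080*(½) = 25540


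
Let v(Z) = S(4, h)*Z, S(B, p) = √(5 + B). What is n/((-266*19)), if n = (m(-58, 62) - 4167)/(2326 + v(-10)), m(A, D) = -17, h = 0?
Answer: 523/1450498 ≈ 0.00036057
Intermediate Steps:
v(Z) = 3*Z (v(Z) = √(5 + 4)*Z = √9*Z = 3*Z)
n = -523/287 (n = (-17 - 4167)/(2326 + 3*(-10)) = -4184/(2326 - 30) = -4184/2296 = -4184*1/2296 = -523/287 ≈ -1.8223)
n/((-266*19)) = -523/(287*((-266*19))) = -523/287/(-5054) = -523/287*(-1/5054) = 523/1450498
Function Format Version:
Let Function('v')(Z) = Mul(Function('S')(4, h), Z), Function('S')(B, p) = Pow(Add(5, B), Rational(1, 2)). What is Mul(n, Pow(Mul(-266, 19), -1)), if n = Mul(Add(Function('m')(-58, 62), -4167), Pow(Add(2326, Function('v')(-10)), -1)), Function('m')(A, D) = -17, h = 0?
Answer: Rational(523, 1450498) ≈ 0.00036057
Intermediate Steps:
Function('v')(Z) = Mul(3, Z) (Function('v')(Z) = Mul(Pow(Add(5, 4), Rational(1, 2)), Z) = Mul(Pow(9, Rational(1, 2)), Z) = Mul(3, Z))
n = Rational(-523, 287) (n = Mul(Add(-17, -4167), Pow(Add(2326, Mul(3, -10)), -1)) = Mul(-4184, Pow(Add(2326, -30), -1)) = Mul(-4184, Pow(2296, -1)) = Mul(-4184, Rational(1, 2296)) = Rational(-523, 287) ≈ -1.8223)
Mul(n, Pow(Mul(-266, 19), -1)) = Mul(Rational(-523, 287), Pow(Mul(-266, 19), -1)) = Mul(Rational(-523, 287), Pow(-5054, -1)) = Mul(Rational(-523, 287), Rational(-1, 5054)) = Rational(523, 1450498)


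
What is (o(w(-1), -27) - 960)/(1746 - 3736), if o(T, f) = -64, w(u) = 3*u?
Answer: 512/995 ≈ 0.51457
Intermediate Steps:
(o(w(-1), -27) - 960)/(1746 - 3736) = (-64 - 960)/(1746 - 3736) = -1024/(-1990) = -1024*(-1/1990) = 512/995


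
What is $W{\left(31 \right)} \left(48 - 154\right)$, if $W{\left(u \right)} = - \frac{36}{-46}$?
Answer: $- \frac{1908}{23} \approx -82.957$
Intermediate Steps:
$W{\left(u \right)} = \frac{18}{23}$ ($W{\left(u \right)} = \left(-36\right) \left(- \frac{1}{46}\right) = \frac{18}{23}$)
$W{\left(31 \right)} \left(48 - 154\right) = \frac{18 \left(48 - 154\right)}{23} = \frac{18}{23} \left(-106\right) = - \frac{1908}{23}$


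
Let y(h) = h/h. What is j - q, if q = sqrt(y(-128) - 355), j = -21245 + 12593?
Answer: -8652 - I*sqrt(354) ≈ -8652.0 - 18.815*I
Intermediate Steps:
y(h) = 1
j = -8652
q = I*sqrt(354) (q = sqrt(1 - 355) = sqrt(-354) = I*sqrt(354) ≈ 18.815*I)
j - q = -8652 - I*sqrt(354)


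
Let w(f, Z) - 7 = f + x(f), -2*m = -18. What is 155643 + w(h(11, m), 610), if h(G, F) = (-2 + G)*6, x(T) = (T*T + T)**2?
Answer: 8976604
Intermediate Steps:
m = 9 (m = -1/2*(-18) = 9)
x(T) = (T + T**2)**2 (x(T) = (T**2 + T)**2 = (T + T**2)**2)
h(G, F) = -12 + 6*G
w(f, Z) = 7 + f + f**2*(1 + f)**2 (w(f, Z) = 7 + (f + f**2*(1 + f)**2) = 7 + f + f**2*(1 + f)**2)
155643 + w(h(11, m), 610) = 155643 + (7 + (-12 + 6*11) + (-12 + 6*11)**2*(1 + (-12 + 6*11))**2) = 155643 + (7 + (-12 + 66) + (-12 + 66)**2*(1 + (-12 + 66))**2) = 155643 + (7 + 54 + 54**2*(1 + 54)**2) = 155643 + (7 + 54 + 2916*55**2) = 155643 + (7 + 54 + 2916*3025) = 155643 + (7 + 54 + 8820900) = 155643 + 8820961 = 8976604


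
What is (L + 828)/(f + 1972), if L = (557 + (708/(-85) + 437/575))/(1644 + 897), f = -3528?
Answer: -6775844/12730025 ≈ -0.53227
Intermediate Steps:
L = 7076/32725 (L = (557 + (708*(-1/85) + 437*(1/575)))/2541 = (557 + (-708/85 + 19/25))*(1/2541) = (557 - 3217/425)*(1/2541) = (233508/425)*(1/2541) = 7076/32725 ≈ 0.21623)
(L + 828)/(f + 1972) = (7076/32725 + 828)/(-3528 + 1972) = (27103376/32725)/(-1556) = (27103376/32725)*(-1/1556) = -6775844/12730025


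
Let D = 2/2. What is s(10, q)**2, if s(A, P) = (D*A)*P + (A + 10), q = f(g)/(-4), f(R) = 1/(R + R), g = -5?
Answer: 6561/16 ≈ 410.06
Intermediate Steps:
D = 1 (D = 2*(1/2) = 1)
f(R) = 1/(2*R)
q = 1/40 (q = ((1/2)/(-5))/(-4) = ((1/2)*(-1/5))*(-1/4) = -1/10*(-1/4) = 1/40 ≈ 0.025000)
s(A, P) = 10 + A + A*P (s(A, P) = (1*A)*P + (A + 10) = A*P + (10 + A) = 10 + A + A*P)
s(10, q)**2 = (10 + 10 + 10*(1/40))**2 = (10 + 10 + 1/4)**2 = (81/4)**2 = 6561/16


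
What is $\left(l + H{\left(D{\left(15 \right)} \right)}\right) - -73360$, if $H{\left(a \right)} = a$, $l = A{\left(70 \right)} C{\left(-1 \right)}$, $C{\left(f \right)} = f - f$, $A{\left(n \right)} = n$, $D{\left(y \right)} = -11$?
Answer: $73349$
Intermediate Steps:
$C{\left(f \right)} = 0$
$l = 0$ ($l = 70 \cdot 0 = 0$)
$\left(l + H{\left(D{\left(15 \right)} \right)}\right) - -73360 = \left(0 - 11\right) - -73360 = -11 + 73360 = 73349$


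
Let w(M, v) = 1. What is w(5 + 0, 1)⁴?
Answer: 1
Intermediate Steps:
w(5 + 0, 1)⁴ = 1⁴ = 1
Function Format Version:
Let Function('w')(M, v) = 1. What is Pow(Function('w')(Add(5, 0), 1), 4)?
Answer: 1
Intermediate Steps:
Pow(Function('w')(Add(5, 0), 1), 4) = Pow(1, 4) = 1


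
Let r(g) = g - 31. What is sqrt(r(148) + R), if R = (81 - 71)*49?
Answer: sqrt(607) ≈ 24.637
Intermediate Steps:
r(g) = -31 + g
R = 490 (R = 10*49 = 490)
sqrt(r(148) + R) = sqrt((-31 + 148) + 490) = sqrt(117 + 490) = sqrt(607)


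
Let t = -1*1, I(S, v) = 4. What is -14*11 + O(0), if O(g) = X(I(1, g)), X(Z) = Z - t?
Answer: -149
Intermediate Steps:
t = -1
X(Z) = 1 + Z (X(Z) = Z - 1*(-1) = Z + 1 = 1 + Z)
O(g) = 5 (O(g) = 1 + 4 = 5)
-14*11 + O(0) = -14*11 + 5 = -154 + 5 = -149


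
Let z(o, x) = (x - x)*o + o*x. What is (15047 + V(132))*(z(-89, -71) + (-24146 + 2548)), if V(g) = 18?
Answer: -230178135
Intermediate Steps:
z(o, x) = o*x (z(o, x) = 0*o + o*x = 0 + o*x = o*x)
(15047 + V(132))*(z(-89, -71) + (-24146 + 2548)) = (15047 + 18)*(-89*(-71) + (-24146 + 2548)) = 15065*(6319 - 21598) = 15065*(-15279) = -230178135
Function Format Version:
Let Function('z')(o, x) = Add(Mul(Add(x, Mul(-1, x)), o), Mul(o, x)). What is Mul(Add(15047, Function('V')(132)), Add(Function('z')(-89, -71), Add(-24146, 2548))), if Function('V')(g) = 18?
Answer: -230178135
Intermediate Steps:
Function('z')(o, x) = Mul(o, x) (Function('z')(o, x) = Add(Mul(0, o), Mul(o, x)) = Add(0, Mul(o, x)) = Mul(o, x))
Mul(Add(15047, Function('V')(132)), Add(Function('z')(-89, -71), Add(-24146, 2548))) = Mul(Add(15047, 18), Add(Mul(-89, -71), Add(-24146, 2548))) = Mul(15065, Add(6319, -21598)) = Mul(15065, -15279) = -230178135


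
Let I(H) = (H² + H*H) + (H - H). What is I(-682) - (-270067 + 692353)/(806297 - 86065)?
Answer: 334996977625/360116 ≈ 9.3025e+5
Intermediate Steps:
I(H) = 2*H² (I(H) = (H² + H²) + 0 = 2*H² + 0 = 2*H²)
I(-682) - (-270067 + 692353)/(806297 - 86065) = 2*(-682)² - (-270067 + 692353)/(806297 - 86065) = 2*465124 - 422286/720232 = 930248 - 422286/720232 = 930248 - 1*211143/360116 = 930248 - 211143/360116 = 334996977625/360116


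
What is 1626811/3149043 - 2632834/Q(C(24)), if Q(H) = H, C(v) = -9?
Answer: 2763640706387/9447129 ≈ 2.9254e+5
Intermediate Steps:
1626811/3149043 - 2632834/Q(C(24)) = 1626811/3149043 - 2632834/(-9) = 1626811*(1/3149043) - 2632834*(-1/9) = 1626811/3149043 + 2632834/9 = 2763640706387/9447129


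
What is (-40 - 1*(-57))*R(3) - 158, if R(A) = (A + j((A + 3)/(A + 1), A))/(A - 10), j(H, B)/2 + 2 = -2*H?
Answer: -141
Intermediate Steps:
j(H, B) = -4 - 4*H (j(H, B) = -4 + 2*(-2*H) = -4 - 4*H)
R(A) = (-4 + A - 4*(3 + A)/(1 + A))/(-10 + A) (R(A) = (A + (-4 - 4*(A + 3)/(A + 1)))/(A - 10) = (A + (-4 - 4*(3 + A)/(1 + A)))/(-10 + A) = (-4 + A - 4*(3 + A)/(1 + A))/(-10 + A))
(-40 - 1*(-57))*R(3) - 158 = (-40 - 1*(-57))*((-16 + 3**2 - 7*3)/(-10 + 3**2 - 9*3)) - 158 = (-40 + 57)*((-16 + 9 - 21)/(-10 + 9 - 27)) - 158 = 17*(-28/(-28)) - 158 = 17*(-1/28*(-28)) - 158 = 17*1 - 158 = 17 - 158 = -141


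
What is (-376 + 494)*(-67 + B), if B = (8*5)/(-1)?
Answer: -12626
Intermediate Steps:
B = -40 (B = 40*(-1) = -40)
(-376 + 494)*(-67 + B) = (-376 + 494)*(-67 - 40) = 118*(-107) = -12626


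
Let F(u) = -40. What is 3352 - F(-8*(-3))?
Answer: 3392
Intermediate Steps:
3352 - F(-8*(-3)) = 3352 - 1*(-40) = 3352 + 40 = 3392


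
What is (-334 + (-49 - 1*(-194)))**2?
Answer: 35721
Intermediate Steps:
(-334 + (-49 - 1*(-194)))**2 = (-334 + (-49 + 194))**2 = (-334 + 145)**2 = (-189)**2 = 35721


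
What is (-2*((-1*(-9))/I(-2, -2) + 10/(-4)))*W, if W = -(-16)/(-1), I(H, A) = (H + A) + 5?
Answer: 208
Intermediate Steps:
I(H, A) = 5 + A + H (I(H, A) = (A + H) + 5 = 5 + A + H)
W = -16 (W = -(-16)*(-1) = -1*16 = -16)
(-2*((-1*(-9))/I(-2, -2) + 10/(-4)))*W = -2*((-1*(-9))/(5 - 2 - 2) + 10/(-4))*(-16) = -2*(9/1 + 10*(-¼))*(-16) = -2*(9*1 - 5/2)*(-16) = -2*(9 - 5/2)*(-16) = -2*13/2*(-16) = -13*(-16) = 208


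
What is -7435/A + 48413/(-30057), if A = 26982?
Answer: -509917787/270332658 ≈ -1.8863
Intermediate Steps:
-7435/A + 48413/(-30057) = -7435/26982 + 48413/(-30057) = -7435*1/26982 + 48413*(-1/30057) = -7435/26982 - 48413/30057 = -509917787/270332658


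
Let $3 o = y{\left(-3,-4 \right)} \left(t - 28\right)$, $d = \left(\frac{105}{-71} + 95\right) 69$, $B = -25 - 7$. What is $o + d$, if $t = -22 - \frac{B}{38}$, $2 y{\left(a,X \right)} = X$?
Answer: $\frac{26247748}{4047} \approx 6485.7$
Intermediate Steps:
$y{\left(a,X \right)} = \frac{X}{2}$
$B = -32$ ($B = -25 - 7 = -32$)
$t = - \frac{402}{19}$ ($t = -22 - - \frac{32}{38} = -22 - \left(-32\right) \frac{1}{38} = -22 - - \frac{16}{19} = -22 + \frac{16}{19} = - \frac{402}{19} \approx -21.158$)
$d = \frac{458160}{71}$ ($d = \left(105 \left(- \frac{1}{71}\right) + 95\right) 69 = \left(- \frac{105}{71} + 95\right) 69 = \frac{6640}{71} \cdot 69 = \frac{458160}{71} \approx 6453.0$)
$o = \frac{1868}{57}$ ($o = \frac{\frac{1}{2} \left(-4\right) \left(- \frac{402}{19} - 28\right)}{3} = \frac{\left(-2\right) \left(- \frac{934}{19}\right)}{3} = \frac{1}{3} \cdot \frac{1868}{19} = \frac{1868}{57} \approx 32.772$)
$o + d = \frac{1868}{57} + \frac{458160}{71} = \frac{26247748}{4047}$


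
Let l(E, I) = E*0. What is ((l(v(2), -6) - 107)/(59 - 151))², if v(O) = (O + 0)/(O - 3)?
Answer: 11449/8464 ≈ 1.3527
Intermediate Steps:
v(O) = O/(-3 + O)
l(E, I) = 0
((l(v(2), -6) - 107)/(59 - 151))² = ((0 - 107)/(59 - 151))² = (-107/(-92))² = (-107*(-1/92))² = (107/92)² = 11449/8464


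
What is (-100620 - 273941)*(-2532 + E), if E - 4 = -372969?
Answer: 140646531817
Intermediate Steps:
E = -372965 (E = 4 - 372969 = -372965)
(-100620 - 273941)*(-2532 + E) = (-100620 - 273941)*(-2532 - 372965) = -374561*(-375497) = 140646531817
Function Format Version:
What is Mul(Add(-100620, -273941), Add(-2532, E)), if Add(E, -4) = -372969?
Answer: 140646531817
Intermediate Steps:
E = -372965 (E = Add(4, -372969) = -372965)
Mul(Add(-100620, -273941), Add(-2532, E)) = Mul(Add(-100620, -273941), Add(-2532, -372965)) = Mul(-374561, -375497) = 140646531817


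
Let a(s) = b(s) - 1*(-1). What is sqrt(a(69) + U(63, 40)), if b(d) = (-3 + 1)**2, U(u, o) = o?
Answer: 3*sqrt(5) ≈ 6.7082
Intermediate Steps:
b(d) = 4 (b(d) = (-2)**2 = 4)
a(s) = 5 (a(s) = 4 - 1*(-1) = 4 + 1 = 5)
sqrt(a(69) + U(63, 40)) = sqrt(5 + 40) = sqrt(45) = 3*sqrt(5)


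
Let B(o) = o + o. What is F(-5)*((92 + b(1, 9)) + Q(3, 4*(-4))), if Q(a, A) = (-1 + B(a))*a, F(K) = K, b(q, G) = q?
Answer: -540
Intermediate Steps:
B(o) = 2*o
Q(a, A) = a*(-1 + 2*a) (Q(a, A) = (-1 + 2*a)*a = a*(-1 + 2*a))
F(-5)*((92 + b(1, 9)) + Q(3, 4*(-4))) = -5*((92 + 1) + 3*(-1 + 2*3)) = -5*(93 + 3*(-1 + 6)) = -5*(93 + 3*5) = -5*(93 + 15) = -5*108 = -540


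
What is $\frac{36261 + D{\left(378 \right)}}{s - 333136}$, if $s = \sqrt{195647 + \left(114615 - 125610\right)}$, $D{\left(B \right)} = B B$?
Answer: $- \frac{14919912180}{27744852461} - \frac{179145 \sqrt{46163}}{55489704922} \approx -0.53845$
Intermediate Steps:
$D{\left(B \right)} = B^{2}$
$s = 2 \sqrt{46163}$ ($s = \sqrt{195647 - 10995} = \sqrt{184652} = 2 \sqrt{46163} \approx 429.71$)
$\frac{36261 + D{\left(378 \right)}}{s - 333136} = \frac{36261 + 378^{2}}{2 \sqrt{46163} - 333136} = \frac{36261 + 142884}{-333136 + 2 \sqrt{46163}} = \frac{179145}{-333136 + 2 \sqrt{46163}}$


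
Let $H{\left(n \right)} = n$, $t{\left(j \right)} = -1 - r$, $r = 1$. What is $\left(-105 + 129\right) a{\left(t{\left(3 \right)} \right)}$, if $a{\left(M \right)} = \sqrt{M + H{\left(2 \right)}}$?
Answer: $0$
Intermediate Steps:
$t{\left(j \right)} = -2$ ($t{\left(j \right)} = -1 - 1 = -2$)
$a{\left(M \right)} = \sqrt{2 + M}$ ($a{\left(M \right)} = \sqrt{M + 2} = \sqrt{2 + M}$)
$\left(-105 + 129\right) a{\left(t{\left(3 \right)} \right)} = \left(-105 + 129\right) \sqrt{2 - 2} = 24 \sqrt{0} = 24 \cdot 0 = 0$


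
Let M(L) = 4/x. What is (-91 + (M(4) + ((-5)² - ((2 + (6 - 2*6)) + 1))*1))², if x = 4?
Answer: 3844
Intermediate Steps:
M(L) = 1 (M(L) = 4/4 = 4*(¼) = 1)
(-91 + (M(4) + ((-5)² - ((2 + (6 - 2*6)) + 1))*1))² = (-91 + (1 + ((-5)² - ((2 + (6 - 2*6)) + 1))*1))² = (-91 + (1 + (25 - ((2 + (6 - 12)) + 1))*1))² = (-91 + (1 + (25 - ((2 - 6) + 1))*1))² = (-91 + (1 + (25 - (-4 + 1))*1))² = (-91 + (1 + (25 - 1*(-3))*1))² = (-91 + (1 + (25 + 3)*1))² = (-91 + (1 + 28*1))² = (-91 + (1 + 28))² = (-91 + 29)² = (-62)² = 3844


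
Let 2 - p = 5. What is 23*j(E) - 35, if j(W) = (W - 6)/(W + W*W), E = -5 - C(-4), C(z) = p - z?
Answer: -221/5 ≈ -44.200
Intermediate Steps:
p = -3 (p = 2 - 1*5 = 2 - 5 = -3)
C(z) = -3 - z
E = -6 (E = -5 - (-3 - 1*(-4)) = -5 - (-3 + 4) = -5 - 1*1 = -5 - 1 = -6)
j(W) = (-6 + W)/(W + W**2)
23*j(E) - 35 = 23*((-6 - 6)/((-6)*(1 - 6))) - 35 = 23*(-1/6*(-12)/(-5)) - 35 = 23*(-1/6*(-1/5)*(-12)) - 35 = 23*(-2/5) - 35 = -46/5 - 35 = -221/5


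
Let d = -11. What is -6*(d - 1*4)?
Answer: 90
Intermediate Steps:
-6*(d - 1*4) = -6*(-11 - 1*4) = -6*(-11 - 4) = -6*(-15) = 90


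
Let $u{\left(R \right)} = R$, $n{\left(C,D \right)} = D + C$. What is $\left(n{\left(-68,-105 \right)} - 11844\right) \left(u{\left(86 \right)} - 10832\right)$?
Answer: $129134682$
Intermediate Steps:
$n{\left(C,D \right)} = C + D$
$\left(n{\left(-68,-105 \right)} - 11844\right) \left(u{\left(86 \right)} - 10832\right) = \left(\left(-68 - 105\right) - 11844\right) \left(86 - 10832\right) = \left(-173 - 11844\right) \left(-10746\right) = \left(-12017\right) \left(-10746\right) = 129134682$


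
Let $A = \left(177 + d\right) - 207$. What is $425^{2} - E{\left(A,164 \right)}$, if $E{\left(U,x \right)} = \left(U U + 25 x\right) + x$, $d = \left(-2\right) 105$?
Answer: $118761$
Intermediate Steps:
$d = -210$
$A = -240$ ($A = \left(177 - 210\right) - 207 = -33 - 207 = -240$)
$E{\left(U,x \right)} = U^{2} + 26 x$ ($E{\left(U,x \right)} = \left(U^{2} + 25 x\right) + x = U^{2} + 26 x$)
$425^{2} - E{\left(A,164 \right)} = 425^{2} - \left(\left(-240\right)^{2} + 26 \cdot 164\right) = 180625 - \left(57600 + 4264\right) = 180625 - 61864 = 118761$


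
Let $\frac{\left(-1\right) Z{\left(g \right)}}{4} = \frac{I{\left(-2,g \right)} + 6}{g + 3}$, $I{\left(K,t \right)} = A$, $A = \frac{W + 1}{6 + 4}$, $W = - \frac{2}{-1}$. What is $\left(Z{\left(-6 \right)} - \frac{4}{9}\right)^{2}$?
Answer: $\frac{128164}{2025} \approx 63.291$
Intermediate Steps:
$W = 2$ ($W = \left(-2\right) \left(-1\right) = 2$)
$A = \frac{3}{10}$ ($A = \frac{2 + 1}{6 + 4} = \frac{3}{10} \approx 0.3$)
$I{\left(K,t \right)} = \frac{3}{10}$
$Z{\left(g \right)} = - \frac{126}{5 \left(3 + g\right)}$ ($Z{\left(g \right)} = - 4 \frac{\frac{3}{10} + 6}{g + 3} = - 4 \frac{63}{10 \left(3 + g\right)} = - \frac{126}{5 \left(3 + g\right)}$)
$\left(Z{\left(-6 \right)} - \frac{4}{9}\right)^{2} = \left(- \frac{126}{15 + 5 \left(-6\right)} - \frac{4}{9}\right)^{2} = \left(- \frac{126}{15 - 30} - \frac{4}{9}\right)^{2} = \left(- \frac{126}{-15} - \frac{4}{9}\right)^{2} = \left(\left(-126\right) \left(- \frac{1}{15}\right) - \frac{4}{9}\right)^{2} = \left(\frac{42}{5} - \frac{4}{9}\right)^{2} = \left(\frac{358}{45}\right)^{2} = \frac{128164}{2025}$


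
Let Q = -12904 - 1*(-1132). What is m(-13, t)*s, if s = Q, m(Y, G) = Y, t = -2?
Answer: 153036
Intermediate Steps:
Q = -11772 (Q = -12904 + 1132 = -11772)
s = -11772
m(-13, t)*s = -13*(-11772) = 153036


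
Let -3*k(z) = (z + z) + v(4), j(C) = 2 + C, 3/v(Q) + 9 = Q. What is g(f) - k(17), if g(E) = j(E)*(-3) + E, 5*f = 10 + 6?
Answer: -19/15 ≈ -1.2667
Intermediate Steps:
v(Q) = 3/(-9 + Q)
f = 16/5 (f = (10 + 6)/5 = (1/5)*16 = 16/5 ≈ 3.2000)
g(E) = -6 - 2*E (g(E) = (2 + E)*(-3) + E = (-6 - 3*E) + E = -6 - 2*E)
k(z) = 1/5 - 2*z/3 (k(z) = -((z + z) + 3/(-9 + 4))/3 = -(2*z + 3/(-5))/3 = -(2*z + 3*(-1/5))/3 = -(2*z - 3/5)/3 = -(-3/5 + 2*z)/3 = 1/5 - 2*z/3)
g(f) - k(17) = (-6 - 2*16/5) - (1/5 - 2/3*17) = (-6 - 32/5) - (1/5 - 34/3) = -62/5 - 1*(-167/15) = -62/5 + 167/15 = -19/15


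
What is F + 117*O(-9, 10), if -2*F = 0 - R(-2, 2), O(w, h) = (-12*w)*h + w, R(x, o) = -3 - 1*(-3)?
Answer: 125307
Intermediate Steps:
R(x, o) = 0 (R(x, o) = -3 + 3 = 0)
O(w, h) = w - 12*h*w (O(w, h) = -12*h*w + w = w - 12*h*w)
F = 0 (F = -(0 - 1*0)/2 = -(0 + 0)/2 = -1/2*0 = 0)
F + 117*O(-9, 10) = 0 + 117*(-9*(1 - 12*10)) = 0 + 117*(-9*(1 - 120)) = 0 + 117*(-9*(-119)) = 0 + 117*1071 = 0 + 125307 = 125307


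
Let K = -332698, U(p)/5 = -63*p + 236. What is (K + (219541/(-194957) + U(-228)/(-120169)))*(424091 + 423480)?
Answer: -943760469057591909139/3346826819 ≈ -2.8199e+11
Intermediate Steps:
U(p) = 1180 - 315*p (U(p) = 5*(-63*p + 236) = 5*(236 - 63*p) = 1180 - 315*p)
(K + (219541/(-194957) + U(-228)/(-120169)))*(424091 + 423480) = (-332698 + (219541/(-194957) + (1180 - 315*(-228))/(-120169)))*(424091 + 423480) = (-332698 + (219541*(-1/194957) + (1180 + 71820)*(-1/120169)))*847571 = (-332698 + (-31363/27851 + 73000*(-1/120169)))*847571 = (-332698 + (-31363/27851 - 73000/120169))*847571 = (-332698 - 5801983347/3346826819)*847571 = -1113488391011009/3346826819*847571 = -943760469057591909139/3346826819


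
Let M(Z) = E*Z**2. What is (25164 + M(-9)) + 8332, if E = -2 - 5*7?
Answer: 30499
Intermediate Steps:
E = -37 (E = -2 - 35 = -37)
M(Z) = -37*Z**2
(25164 + M(-9)) + 8332 = (25164 - 37*(-9)**2) + 8332 = (25164 - 37*81) + 8332 = (25164 - 2997) + 8332 = 22167 + 8332 = 30499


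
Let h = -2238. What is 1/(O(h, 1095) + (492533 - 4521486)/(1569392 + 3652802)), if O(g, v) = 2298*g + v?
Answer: -5222194/26851632581779 ≈ -1.9448e-7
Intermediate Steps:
O(g, v) = v + 2298*g
1/(O(h, 1095) + (492533 - 4521486)/(1569392 + 3652802)) = 1/((1095 + 2298*(-2238)) + (492533 - 4521486)/(1569392 + 3652802)) = 1/((1095 - 5142924) - 4028953/5222194) = 1/(-5141829 - 4028953*1/5222194) = 1/(-5141829 - 4028953/5222194) = 1/(-26851632581779/5222194) = -5222194/26851632581779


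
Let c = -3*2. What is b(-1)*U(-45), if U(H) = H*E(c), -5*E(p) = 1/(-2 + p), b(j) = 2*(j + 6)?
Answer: -45/4 ≈ -11.250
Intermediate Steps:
c = -6
b(j) = 12 + 2*j (b(j) = 2*(6 + j) = 12 + 2*j)
E(p) = -1/(5*(-2 + p))
U(H) = H/40 (U(H) = H*(-1/(-10 + 5*(-6))) = H*(-1/(-10 - 30)) = H*(-1/(-40)) = H*(-1*(-1/40)) = H*(1/40) = H/40)
b(-1)*U(-45) = (12 + 2*(-1))*((1/40)*(-45)) = (12 - 2)*(-9/8) = 10*(-9/8) = -45/4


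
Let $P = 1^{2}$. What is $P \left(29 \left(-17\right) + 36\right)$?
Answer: $-457$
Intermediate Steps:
$P = 1$
$P \left(29 \left(-17\right) + 36\right) = 1 \left(29 \left(-17\right) + 36\right) = 1 \left(-493 + 36\right) = 1 \left(-457\right) = -457$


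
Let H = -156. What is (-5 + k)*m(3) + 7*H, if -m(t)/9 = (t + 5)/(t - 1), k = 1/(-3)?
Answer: -900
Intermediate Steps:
k = -⅓ (k = 1*(-⅓) = -⅓ ≈ -0.33333)
m(t) = -9*(5 + t)/(-1 + t) (m(t) = -9*(t + 5)/(t - 1) = -9*(5 + t)/(-1 + t))
(-5 + k)*m(3) + 7*H = (-5 - ⅓)*(9*(-5 - 1*3)/(-1 + 3)) + 7*(-156) = -48*(-5 - 3)/2 - 1092 = -48*(-8)/2 - 1092 = -16/3*(-36) - 1092 = 192 - 1092 = -900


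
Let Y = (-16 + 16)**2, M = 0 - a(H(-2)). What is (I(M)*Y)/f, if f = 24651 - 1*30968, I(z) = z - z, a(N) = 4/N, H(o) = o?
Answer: 0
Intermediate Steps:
M = 2 (M = 0 - 4/(-2) = 0 - 4*(-1)/2 = 0 - 1*(-2) = 0 + 2 = 2)
I(z) = 0
Y = 0 (Y = 0**2 = 0)
f = -6317 (f = 24651 - 30968 = -6317)
(I(M)*Y)/f = (0*0)/(-6317) = 0*(-1/6317) = 0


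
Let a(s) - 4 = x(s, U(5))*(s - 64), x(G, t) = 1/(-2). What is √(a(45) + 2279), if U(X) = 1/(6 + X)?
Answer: √9170/2 ≈ 47.880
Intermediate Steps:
x(G, t) = -½
a(s) = 36 - s/2 (a(s) = 4 - (s - 64)/2 = 4 - (-64 + s)/2 = 4 + (32 - s/2) = 36 - s/2)
√(a(45) + 2279) = √((36 - ½*45) + 2279) = √((36 - 45/2) + 2279) = √(27/2 + 2279) = √(4585/2) = √9170/2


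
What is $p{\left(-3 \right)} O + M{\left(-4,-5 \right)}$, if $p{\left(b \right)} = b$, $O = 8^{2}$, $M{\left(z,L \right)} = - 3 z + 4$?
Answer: $-176$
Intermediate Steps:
$M{\left(z,L \right)} = 4 - 3 z$
$O = 64$
$p{\left(-3 \right)} O + M{\left(-4,-5 \right)} = \left(-3\right) 64 + \left(4 - -12\right) = -192 + \left(4 + 12\right) = -192 + 16 = -176$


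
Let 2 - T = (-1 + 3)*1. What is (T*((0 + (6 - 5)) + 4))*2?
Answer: 0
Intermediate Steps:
T = 0 (T = 2 - (-1 + 3) = 2 - 2 = 0)
(T*((0 + (6 - 5)) + 4))*2 = (0*((0 + (6 - 5)) + 4))*2 = (0*((0 + 1) + 4))*2 = (0*(1 + 4))*2 = (0*5)*2 = 0*2 = 0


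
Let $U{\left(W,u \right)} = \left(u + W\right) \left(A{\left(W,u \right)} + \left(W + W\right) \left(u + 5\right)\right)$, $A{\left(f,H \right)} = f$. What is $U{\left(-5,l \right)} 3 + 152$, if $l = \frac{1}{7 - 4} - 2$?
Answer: $\frac{2756}{3} \approx 918.67$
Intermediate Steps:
$l = - \frac{5}{3}$ ($l = \frac{1}{3} - 2 = - \frac{5}{3} \approx -1.6667$)
$U{\left(W,u \right)} = \left(W + u\right) \left(W + 2 W \left(5 + u\right)\right)$ ($U{\left(W,u \right)} = \left(u + W\right) \left(W + \left(W + W\right) \left(u + 5\right)\right) = \left(W + u\right) \left(W + 2 W \left(5 + u\right)\right)$)
$U{\left(-5,l \right)} 3 + 152 = - 5 \left(2 \left(- \frac{5}{3}\right)^{2} + 11 \left(-5\right) + 11 \left(- \frac{5}{3}\right) + 2 \left(-5\right) \left(- \frac{5}{3}\right)\right) 3 + 152 = - 5 \left(2 \cdot \frac{25}{9} - 55 - \frac{55}{3} + \frac{50}{3}\right) 3 + 152 = - 5 \left(\frac{50}{9} - 55 - \frac{55}{3} + \frac{50}{3}\right) 3 + 152 = \left(-5\right) \left(- \frac{460}{9}\right) 3 + 152 = \frac{2300}{9} \cdot 3 + 152 = \frac{2300}{3} + 152 = \frac{2756}{3}$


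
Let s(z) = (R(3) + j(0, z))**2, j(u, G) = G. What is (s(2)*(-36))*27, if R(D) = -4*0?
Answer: -3888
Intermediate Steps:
R(D) = 0
s(z) = z**2 (s(z) = (0 + z)**2 = z**2)
(s(2)*(-36))*27 = (2**2*(-36))*27 = (4*(-36))*27 = -144*27 = -3888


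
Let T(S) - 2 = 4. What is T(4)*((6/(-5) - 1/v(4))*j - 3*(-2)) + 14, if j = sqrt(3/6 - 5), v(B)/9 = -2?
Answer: 50 - 103*I*sqrt(2)/10 ≈ 50.0 - 14.566*I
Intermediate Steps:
v(B) = -18 (v(B) = 9*(-2) = -18)
T(S) = 6 (T(S) = 2 + 4 = 6)
j = 3*I*sqrt(2)/2 (j = sqrt(3*(1/6) - 5) = sqrt(1/2 - 5) = sqrt(-9/2) = 3*I*sqrt(2)/2 ≈ 2.1213*I)
T(4)*((6/(-5) - 1/v(4))*j - 3*(-2)) + 14 = 6*((6/(-5) - 1/(-18))*(3*I*sqrt(2)/2) - 3*(-2)) + 14 = 6*((6*(-1/5) - 1*(-1/18))*(3*I*sqrt(2)/2) + 6) + 14 = 6*((-6/5 + 1/18)*(3*I*sqrt(2)/2) + 6) + 14 = 6*(-103*I*sqrt(2)/60 + 6) + 14 = 6*(6 - 103*I*sqrt(2)/60) + 14 = (36 - 103*I*sqrt(2)/10) + 14 = 50 - 103*I*sqrt(2)/10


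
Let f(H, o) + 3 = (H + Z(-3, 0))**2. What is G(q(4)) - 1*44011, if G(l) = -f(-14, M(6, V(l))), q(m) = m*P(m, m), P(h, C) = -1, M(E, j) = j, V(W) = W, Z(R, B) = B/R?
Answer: -44204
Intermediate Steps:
f(H, o) = -3 + H**2 (f(H, o) = -3 + (H + 0/(-3))**2 = -3 + (H + 0*(-1/3))**2 = -3 + (H + 0)**2 = -3 + H**2)
q(m) = -m (q(m) = m*(-1) = -m)
G(l) = -193 (G(l) = -(-3 + (-14)**2) = -(-3 + 196) = -1*193 = -193)
G(q(4)) - 1*44011 = -193 - 1*44011 = -193 - 44011 = -44204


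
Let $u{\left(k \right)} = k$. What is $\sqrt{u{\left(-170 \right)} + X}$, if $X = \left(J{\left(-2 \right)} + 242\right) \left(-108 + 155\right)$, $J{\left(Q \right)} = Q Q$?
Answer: $8 \sqrt{178} \approx 106.73$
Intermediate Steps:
$J{\left(Q \right)} = Q^{2}$
$X = 11562$ ($X = \left(\left(-2\right)^{2} + 242\right) \left(-108 + 155\right) = \left(4 + 242\right) 47 = 246 \cdot 47 = 11562$)
$\sqrt{u{\left(-170 \right)} + X} = \sqrt{-170 + 11562} = \sqrt{11392} = 8 \sqrt{178}$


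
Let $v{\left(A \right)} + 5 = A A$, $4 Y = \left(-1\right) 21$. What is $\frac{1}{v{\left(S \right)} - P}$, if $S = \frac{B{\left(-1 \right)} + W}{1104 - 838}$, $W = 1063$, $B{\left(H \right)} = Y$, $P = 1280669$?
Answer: $- \frac{1132096}{1449828011343} \approx -7.8085 \cdot 10^{-7}$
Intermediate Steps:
$Y = - \frac{21}{4}$ ($Y = \frac{\left(-1\right) 21}{4} = \frac{1}{4} \left(-21\right) = - \frac{21}{4} \approx -5.25$)
$B{\left(H \right)} = - \frac{21}{4}$
$S = \frac{4231}{1064}$ ($S = \frac{- \frac{21}{4} + 1063}{1104 - 838} = \frac{4231}{4 \cdot 266} = \frac{4231}{4} \cdot \frac{1}{266} = \frac{4231}{1064} \approx 3.9765$)
$v{\left(A \right)} = -5 + A^{2}$ ($v{\left(A \right)} = -5 + A A = -5 + A^{2}$)
$\frac{1}{v{\left(S \right)} - P} = \frac{1}{\left(-5 + \left(\frac{4231}{1064}\right)^{2}\right) - 1280669} = \frac{1}{\left(-5 + \frac{17901361}{1132096}\right) - 1280669} = \frac{1}{\frac{12240881}{1132096} - 1280669} = \frac{1}{- \frac{1449828011343}{1132096}} = - \frac{1132096}{1449828011343}$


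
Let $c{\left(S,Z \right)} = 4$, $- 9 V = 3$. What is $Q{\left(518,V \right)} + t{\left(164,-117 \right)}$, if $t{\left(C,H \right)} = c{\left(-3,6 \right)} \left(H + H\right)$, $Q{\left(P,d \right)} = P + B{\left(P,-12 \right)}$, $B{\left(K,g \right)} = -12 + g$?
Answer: $-442$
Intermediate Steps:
$V = - \frac{1}{3}$ ($V = \left(- \frac{1}{9}\right) 3 = - \frac{1}{3} \approx -0.33333$)
$Q{\left(P,d \right)} = -24 + P$ ($Q{\left(P,d \right)} = P - 24 = -24 + P$)
$t{\left(C,H \right)} = 8 H$ ($t{\left(C,H \right)} = 4 \left(H + H\right) = 4 \cdot 2 H = 8 H$)
$Q{\left(518,V \right)} + t{\left(164,-117 \right)} = \left(-24 + 518\right) + 8 \left(-117\right) = 494 - 936 = -442$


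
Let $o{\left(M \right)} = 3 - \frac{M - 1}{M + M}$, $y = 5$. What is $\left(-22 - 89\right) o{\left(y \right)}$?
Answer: $- \frac{1443}{5} \approx -288.6$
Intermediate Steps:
$o{\left(M \right)} = 3 - \frac{-1 + M}{2 M}$
$\left(-22 - 89\right) o{\left(y \right)} = \left(-22 - 89\right) \frac{1 + 5 \cdot 5}{2 \cdot 5} = - 111 \cdot \frac{1}{2} \cdot \frac{1}{5} \left(1 + 25\right) = - 111 \cdot \frac{1}{2} \cdot \frac{1}{5} \cdot 26 = \left(-111\right) \frac{13}{5} = - \frac{1443}{5}$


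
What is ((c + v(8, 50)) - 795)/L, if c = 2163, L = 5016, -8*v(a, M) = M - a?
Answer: 1817/6688 ≈ 0.27168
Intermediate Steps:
v(a, M) = -M/8 + a/8 (v(a, M) = -(M - a)/8 = -M/8 + a/8)
((c + v(8, 50)) - 795)/L = ((2163 + (-1/8*50 + (1/8)*8)) - 795)/5016 = ((2163 + (-25/4 + 1)) - 795)*(1/5016) = ((2163 - 21/4) - 795)*(1/5016) = (8631/4 - 795)*(1/5016) = (5451/4)*(1/5016) = 1817/6688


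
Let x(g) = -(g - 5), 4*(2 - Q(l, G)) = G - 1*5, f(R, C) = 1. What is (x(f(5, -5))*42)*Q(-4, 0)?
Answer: 546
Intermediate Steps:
Q(l, G) = 13/4 - G/4 (Q(l, G) = 2 - (G - 1*5)/4 = 2 - (G - 5)/4 = 2 - (-5 + G)/4 = 2 + (5/4 - G/4) = 13/4 - G/4)
x(g) = 5 - g (x(g) = -(-5 + g) = 5 - g)
(x(f(5, -5))*42)*Q(-4, 0) = ((5 - 1*1)*42)*(13/4 - ¼*0) = ((5 - 1)*42)*(13/4 + 0) = (4*42)*(13/4) = 168*(13/4) = 546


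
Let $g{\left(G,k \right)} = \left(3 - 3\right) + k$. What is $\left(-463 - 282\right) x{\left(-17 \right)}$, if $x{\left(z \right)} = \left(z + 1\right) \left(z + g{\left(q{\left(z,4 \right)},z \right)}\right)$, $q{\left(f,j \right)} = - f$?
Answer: $-405280$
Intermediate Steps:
$g{\left(G,k \right)} = k$ ($g{\left(G,k \right)} = 0 + k = k$)
$x{\left(z \right)} = 2 z \left(1 + z\right)$ ($x{\left(z \right)} = \left(z + 1\right) \left(z + z\right) = \left(1 + z\right) 2 z = 2 z \left(1 + z\right)$)
$\left(-463 - 282\right) x{\left(-17 \right)} = \left(-463 - 282\right) 2 \left(-17\right) \left(1 - 17\right) = - 745 \cdot 2 \left(-17\right) \left(-16\right) = \left(-745\right) 544 = -405280$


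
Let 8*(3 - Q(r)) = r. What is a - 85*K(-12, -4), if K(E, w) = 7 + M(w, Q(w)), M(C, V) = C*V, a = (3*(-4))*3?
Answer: 559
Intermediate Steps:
Q(r) = 3 - r/8
a = -36 (a = -12*3 = -36)
K(E, w) = 7 + w*(3 - w/8)
a - 85*K(-12, -4) = -36 - 85*(7 - 1/8*(-4)*(-24 - 4)) = -36 - 85*(7 - 1/8*(-4)*(-28)) = -36 - 85*(7 - 14) = -36 - 85*(-7) = -36 + 595 = 559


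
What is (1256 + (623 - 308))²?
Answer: 2468041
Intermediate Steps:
(1256 + (623 - 308))² = (1256 + 315)² = 1571² = 2468041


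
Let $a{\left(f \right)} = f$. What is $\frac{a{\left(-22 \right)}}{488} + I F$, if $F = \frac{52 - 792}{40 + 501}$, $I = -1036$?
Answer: $\frac{187054209}{132004} \approx 1417.0$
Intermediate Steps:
$F = - \frac{740}{541} \approx -1.3678$
$\frac{a{\left(-22 \right)}}{488} + I F = - \frac{22}{488} - - \frac{766640}{541} = \left(-22\right) \frac{1}{488} + \frac{766640}{541} = - \frac{11}{244} + \frac{766640}{541} = \frac{187054209}{132004}$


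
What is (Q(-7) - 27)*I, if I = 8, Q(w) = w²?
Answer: 176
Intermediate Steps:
(Q(-7) - 27)*I = ((-7)² - 27)*8 = (49 - 27)*8 = 22*8 = 176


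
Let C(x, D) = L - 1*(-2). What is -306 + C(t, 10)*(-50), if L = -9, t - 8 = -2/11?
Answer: 44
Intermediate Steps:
t = 86/11 (t = 8 - 2/11 = 86/11 ≈ 7.8182)
C(x, D) = -7 (C(x, D) = -9 - 1*(-2) = -9 + 2 = -7)
-306 + C(t, 10)*(-50) = -306 - 7*(-50) = -306 + 350 = 44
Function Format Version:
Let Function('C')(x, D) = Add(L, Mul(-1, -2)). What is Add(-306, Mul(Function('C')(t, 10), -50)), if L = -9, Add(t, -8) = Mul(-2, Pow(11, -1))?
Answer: 44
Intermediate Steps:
t = Rational(86, 11) (t = Add(8, Mul(-2, Pow(11, -1))) = Add(8, Mul(-2, Rational(1, 11))) = Add(8, Rational(-2, 11)) = Rational(86, 11) ≈ 7.8182)
Function('C')(x, D) = -7 (Function('C')(x, D) = Add(-9, Mul(-1, -2)) = Add(-9, 2) = -7)
Add(-306, Mul(Function('C')(t, 10), -50)) = Add(-306, Mul(-7, -50)) = Add(-306, 350) = 44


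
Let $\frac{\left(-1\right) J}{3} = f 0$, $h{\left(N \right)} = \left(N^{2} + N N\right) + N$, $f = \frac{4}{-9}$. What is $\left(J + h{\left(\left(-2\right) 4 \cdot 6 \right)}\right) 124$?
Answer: $565440$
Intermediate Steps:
$f = - \frac{4}{9}$ ($f = 4 \left(- \frac{1}{9}\right) = - \frac{4}{9} \approx -0.44444$)
$h{\left(N \right)} = N + 2 N^{2}$ ($h{\left(N \right)} = \left(N^{2} + N^{2}\right) + N = 2 N^{2} + N = N + 2 N^{2}$)
$J = 0$ ($J = - 3 \left(\left(- \frac{4}{9}\right) 0\right) = \left(-3\right) 0 = 0$)
$\left(J + h{\left(\left(-2\right) 4 \cdot 6 \right)}\right) 124 = \left(0 + \left(-2\right) 4 \cdot 6 \left(1 + 2 \left(-2\right) 4 \cdot 6\right)\right) 124 = \left(0 + \left(-8\right) 6 \left(1 + 2 \left(\left(-8\right) 6\right)\right)\right) 124 = \left(0 - 48 \left(1 + 2 \left(-48\right)\right)\right) 124 = \left(0 - 48 \left(1 - 96\right)\right) 124 = \left(0 - -4560\right) 124 = \left(0 + 4560\right) 124 = 4560 \cdot 124 = 565440$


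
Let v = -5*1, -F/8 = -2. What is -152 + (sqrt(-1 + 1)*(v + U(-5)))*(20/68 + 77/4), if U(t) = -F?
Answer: -152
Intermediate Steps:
F = 16 (F = -8*(-2) = 16)
U(t) = -16 (U(t) = -1*16 = -16)
v = -5
-152 + (sqrt(-1 + 1)*(v + U(-5)))*(20/68 + 77/4) = -152 + (sqrt(-1 + 1)*(-5 - 16))*(20/68 + 77/4) = -152 + (sqrt(0)*(-21))*(20*(1/68) + 77*(1/4)) = -152 + (0*(-21))*(5/17 + 77/4) = -152 + 0*(1329/68) = -152 + 0 = -152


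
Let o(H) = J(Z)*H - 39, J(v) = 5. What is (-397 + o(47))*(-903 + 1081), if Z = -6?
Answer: -35778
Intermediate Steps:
o(H) = -39 + 5*H (o(H) = 5*H - 39 = -39 + 5*H)
(-397 + o(47))*(-903 + 1081) = (-397 + (-39 + 5*47))*(-903 + 1081) = (-397 + (-39 + 235))*178 = (-397 + 196)*178 = -201*178 = -35778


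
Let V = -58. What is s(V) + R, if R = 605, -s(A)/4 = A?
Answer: 837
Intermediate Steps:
s(A) = -4*A
s(V) + R = -4*(-58) + 605 = 232 + 605 = 837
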